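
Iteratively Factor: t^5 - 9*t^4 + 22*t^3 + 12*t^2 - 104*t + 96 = (t + 2)*(t^4 - 11*t^3 + 44*t^2 - 76*t + 48) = (t - 2)*(t + 2)*(t^3 - 9*t^2 + 26*t - 24) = (t - 2)^2*(t + 2)*(t^2 - 7*t + 12) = (t - 3)*(t - 2)^2*(t + 2)*(t - 4)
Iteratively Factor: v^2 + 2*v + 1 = (v + 1)*(v + 1)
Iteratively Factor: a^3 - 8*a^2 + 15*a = (a)*(a^2 - 8*a + 15) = a*(a - 3)*(a - 5)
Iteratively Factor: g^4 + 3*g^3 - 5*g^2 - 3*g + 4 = (g + 1)*(g^3 + 2*g^2 - 7*g + 4) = (g - 1)*(g + 1)*(g^2 + 3*g - 4) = (g - 1)^2*(g + 1)*(g + 4)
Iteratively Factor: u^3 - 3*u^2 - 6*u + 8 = (u - 1)*(u^2 - 2*u - 8) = (u - 1)*(u + 2)*(u - 4)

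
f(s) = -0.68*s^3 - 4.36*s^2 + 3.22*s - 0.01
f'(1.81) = -19.25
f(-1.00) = -6.91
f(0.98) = -1.68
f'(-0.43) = 6.59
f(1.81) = -12.50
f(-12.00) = 508.55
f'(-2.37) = 12.43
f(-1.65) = -14.14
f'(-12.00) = -185.90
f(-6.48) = -18.93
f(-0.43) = -2.15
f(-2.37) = -23.08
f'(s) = -2.04*s^2 - 8.72*s + 3.22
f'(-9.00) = -83.54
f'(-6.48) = -25.93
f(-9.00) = 113.57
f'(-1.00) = 9.90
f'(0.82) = -5.30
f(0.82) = -0.68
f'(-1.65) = 12.05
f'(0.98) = -7.28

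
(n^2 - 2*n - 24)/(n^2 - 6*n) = (n + 4)/n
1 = 1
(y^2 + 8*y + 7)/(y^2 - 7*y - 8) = (y + 7)/(y - 8)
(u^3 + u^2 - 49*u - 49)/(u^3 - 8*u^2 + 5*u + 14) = (u + 7)/(u - 2)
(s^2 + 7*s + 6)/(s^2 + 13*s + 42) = (s + 1)/(s + 7)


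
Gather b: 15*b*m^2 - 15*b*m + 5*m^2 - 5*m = b*(15*m^2 - 15*m) + 5*m^2 - 5*m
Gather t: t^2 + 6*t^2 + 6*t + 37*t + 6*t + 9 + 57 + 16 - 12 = 7*t^2 + 49*t + 70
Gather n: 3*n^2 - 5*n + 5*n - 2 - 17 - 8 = 3*n^2 - 27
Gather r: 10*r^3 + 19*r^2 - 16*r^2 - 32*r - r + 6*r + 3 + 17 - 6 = 10*r^3 + 3*r^2 - 27*r + 14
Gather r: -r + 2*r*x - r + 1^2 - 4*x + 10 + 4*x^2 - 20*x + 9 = r*(2*x - 2) + 4*x^2 - 24*x + 20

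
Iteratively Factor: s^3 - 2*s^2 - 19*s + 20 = (s - 1)*(s^2 - s - 20) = (s - 1)*(s + 4)*(s - 5)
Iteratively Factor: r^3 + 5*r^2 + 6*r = (r + 2)*(r^2 + 3*r) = r*(r + 2)*(r + 3)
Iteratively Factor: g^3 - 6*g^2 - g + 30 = (g - 5)*(g^2 - g - 6) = (g - 5)*(g + 2)*(g - 3)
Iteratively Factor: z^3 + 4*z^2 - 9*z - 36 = (z + 3)*(z^2 + z - 12) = (z - 3)*(z + 3)*(z + 4)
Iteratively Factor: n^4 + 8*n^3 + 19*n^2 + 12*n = (n + 1)*(n^3 + 7*n^2 + 12*n) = (n + 1)*(n + 3)*(n^2 + 4*n) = (n + 1)*(n + 3)*(n + 4)*(n)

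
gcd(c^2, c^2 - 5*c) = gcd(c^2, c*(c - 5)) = c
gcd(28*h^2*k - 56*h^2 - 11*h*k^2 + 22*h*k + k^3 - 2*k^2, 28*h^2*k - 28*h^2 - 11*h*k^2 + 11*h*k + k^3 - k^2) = 28*h^2 - 11*h*k + k^2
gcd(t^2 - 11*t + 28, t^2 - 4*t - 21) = t - 7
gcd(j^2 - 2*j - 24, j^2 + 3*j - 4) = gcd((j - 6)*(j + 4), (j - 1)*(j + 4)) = j + 4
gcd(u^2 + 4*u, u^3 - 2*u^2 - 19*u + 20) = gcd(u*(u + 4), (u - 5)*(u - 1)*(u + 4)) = u + 4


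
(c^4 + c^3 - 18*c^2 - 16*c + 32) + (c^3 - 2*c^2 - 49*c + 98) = c^4 + 2*c^3 - 20*c^2 - 65*c + 130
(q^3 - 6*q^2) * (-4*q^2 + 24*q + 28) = -4*q^5 + 48*q^4 - 116*q^3 - 168*q^2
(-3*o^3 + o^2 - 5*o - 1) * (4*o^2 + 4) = -12*o^5 + 4*o^4 - 32*o^3 - 20*o - 4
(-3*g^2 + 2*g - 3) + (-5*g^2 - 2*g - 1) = -8*g^2 - 4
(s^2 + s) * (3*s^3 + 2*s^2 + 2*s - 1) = 3*s^5 + 5*s^4 + 4*s^3 + s^2 - s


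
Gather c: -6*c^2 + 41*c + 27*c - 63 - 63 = -6*c^2 + 68*c - 126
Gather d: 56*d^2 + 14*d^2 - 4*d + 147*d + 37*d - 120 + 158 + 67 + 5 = 70*d^2 + 180*d + 110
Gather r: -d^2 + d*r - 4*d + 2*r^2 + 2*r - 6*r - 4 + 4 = -d^2 - 4*d + 2*r^2 + r*(d - 4)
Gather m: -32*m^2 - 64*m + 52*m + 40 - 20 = -32*m^2 - 12*m + 20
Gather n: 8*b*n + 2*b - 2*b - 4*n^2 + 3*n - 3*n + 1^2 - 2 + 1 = 8*b*n - 4*n^2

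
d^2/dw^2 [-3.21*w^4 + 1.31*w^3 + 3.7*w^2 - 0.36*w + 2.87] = -38.52*w^2 + 7.86*w + 7.4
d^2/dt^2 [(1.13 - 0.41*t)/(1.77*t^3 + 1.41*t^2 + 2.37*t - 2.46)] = (-7.706934*t^5 + 36.342702*t^4 + 46.931832*t^3 + 20.498076*t^2 + 43.645446*t + 15.752466)/(5.545233*t^9 + 13.252167*t^8 + 32.83173*t^7 + 15.171273*t^6 + 7.124598*t^5 - 52.829415*t^4 - 3.877443*t^3 - 15.854454*t^2 + 43.026876*t - 14.886936)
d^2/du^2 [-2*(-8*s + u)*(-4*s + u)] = -4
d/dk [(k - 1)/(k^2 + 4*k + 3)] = (k^2 + 4*k - 2*(k - 1)*(k + 2) + 3)/(k^2 + 4*k + 3)^2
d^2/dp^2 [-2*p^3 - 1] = -12*p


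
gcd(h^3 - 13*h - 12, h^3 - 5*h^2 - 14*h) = 1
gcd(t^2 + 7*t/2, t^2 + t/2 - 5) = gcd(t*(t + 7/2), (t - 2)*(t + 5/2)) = 1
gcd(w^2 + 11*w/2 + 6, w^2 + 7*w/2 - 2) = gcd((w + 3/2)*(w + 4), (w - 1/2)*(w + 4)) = w + 4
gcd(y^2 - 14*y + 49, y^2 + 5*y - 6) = 1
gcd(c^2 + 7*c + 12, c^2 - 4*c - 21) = c + 3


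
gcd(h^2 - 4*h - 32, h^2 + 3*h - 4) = h + 4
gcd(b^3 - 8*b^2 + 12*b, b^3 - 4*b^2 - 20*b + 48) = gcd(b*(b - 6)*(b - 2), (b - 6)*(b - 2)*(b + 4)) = b^2 - 8*b + 12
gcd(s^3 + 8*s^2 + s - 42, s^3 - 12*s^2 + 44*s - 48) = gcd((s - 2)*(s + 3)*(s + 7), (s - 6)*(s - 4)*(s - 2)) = s - 2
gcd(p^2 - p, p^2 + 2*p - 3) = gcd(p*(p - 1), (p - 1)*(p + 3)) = p - 1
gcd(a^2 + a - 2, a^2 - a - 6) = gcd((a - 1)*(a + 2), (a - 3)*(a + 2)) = a + 2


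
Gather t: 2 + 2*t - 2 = 2*t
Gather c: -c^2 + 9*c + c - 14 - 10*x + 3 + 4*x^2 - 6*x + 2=-c^2 + 10*c + 4*x^2 - 16*x - 9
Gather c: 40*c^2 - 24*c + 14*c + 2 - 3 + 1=40*c^2 - 10*c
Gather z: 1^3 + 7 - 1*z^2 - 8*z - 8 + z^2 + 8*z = 0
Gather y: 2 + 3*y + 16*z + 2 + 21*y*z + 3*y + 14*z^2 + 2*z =y*(21*z + 6) + 14*z^2 + 18*z + 4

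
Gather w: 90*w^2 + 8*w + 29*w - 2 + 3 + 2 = 90*w^2 + 37*w + 3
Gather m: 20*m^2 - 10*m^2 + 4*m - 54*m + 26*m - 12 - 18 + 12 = 10*m^2 - 24*m - 18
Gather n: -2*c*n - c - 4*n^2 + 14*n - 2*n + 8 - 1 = -c - 4*n^2 + n*(12 - 2*c) + 7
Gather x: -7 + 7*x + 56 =7*x + 49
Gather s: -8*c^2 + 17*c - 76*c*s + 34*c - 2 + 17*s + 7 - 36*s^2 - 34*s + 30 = -8*c^2 + 51*c - 36*s^2 + s*(-76*c - 17) + 35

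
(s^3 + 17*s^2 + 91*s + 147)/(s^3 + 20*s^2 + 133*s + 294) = (s + 3)/(s + 6)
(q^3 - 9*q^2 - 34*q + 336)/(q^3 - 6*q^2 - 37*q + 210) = (q - 8)/(q - 5)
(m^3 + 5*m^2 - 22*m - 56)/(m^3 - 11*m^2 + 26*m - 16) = (m^3 + 5*m^2 - 22*m - 56)/(m^3 - 11*m^2 + 26*m - 16)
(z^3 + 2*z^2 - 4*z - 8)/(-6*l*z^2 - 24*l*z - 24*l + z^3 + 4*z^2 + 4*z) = (z - 2)/(-6*l + z)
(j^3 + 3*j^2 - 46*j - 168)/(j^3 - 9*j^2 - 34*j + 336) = (j + 4)/(j - 8)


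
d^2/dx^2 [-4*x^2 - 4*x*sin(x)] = 4*x*sin(x) - 8*cos(x) - 8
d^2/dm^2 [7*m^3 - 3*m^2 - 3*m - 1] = 42*m - 6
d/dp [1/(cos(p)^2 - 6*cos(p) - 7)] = 2*(cos(p) - 3)*sin(p)/(sin(p)^2 + 6*cos(p) + 6)^2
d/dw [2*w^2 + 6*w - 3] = 4*w + 6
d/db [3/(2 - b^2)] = 6*b/(b^2 - 2)^2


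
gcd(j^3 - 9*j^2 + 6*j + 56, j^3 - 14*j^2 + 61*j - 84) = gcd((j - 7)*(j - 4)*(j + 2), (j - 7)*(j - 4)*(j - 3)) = j^2 - 11*j + 28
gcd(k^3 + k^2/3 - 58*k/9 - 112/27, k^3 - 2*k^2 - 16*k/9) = k^2 - 2*k - 16/9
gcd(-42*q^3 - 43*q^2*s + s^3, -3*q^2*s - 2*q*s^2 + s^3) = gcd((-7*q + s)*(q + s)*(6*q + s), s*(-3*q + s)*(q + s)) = q + s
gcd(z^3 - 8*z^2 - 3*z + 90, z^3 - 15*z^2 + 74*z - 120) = z^2 - 11*z + 30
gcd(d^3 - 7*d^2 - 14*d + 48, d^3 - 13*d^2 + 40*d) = d - 8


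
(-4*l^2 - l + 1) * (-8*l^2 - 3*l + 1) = 32*l^4 + 20*l^3 - 9*l^2 - 4*l + 1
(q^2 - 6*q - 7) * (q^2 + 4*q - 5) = q^4 - 2*q^3 - 36*q^2 + 2*q + 35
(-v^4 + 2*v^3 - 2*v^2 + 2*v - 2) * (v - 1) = -v^5 + 3*v^4 - 4*v^3 + 4*v^2 - 4*v + 2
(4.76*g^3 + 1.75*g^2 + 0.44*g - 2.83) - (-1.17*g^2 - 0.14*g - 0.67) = 4.76*g^3 + 2.92*g^2 + 0.58*g - 2.16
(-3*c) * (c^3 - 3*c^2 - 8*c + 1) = -3*c^4 + 9*c^3 + 24*c^2 - 3*c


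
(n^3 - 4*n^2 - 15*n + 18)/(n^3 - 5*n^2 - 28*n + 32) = (n^2 - 3*n - 18)/(n^2 - 4*n - 32)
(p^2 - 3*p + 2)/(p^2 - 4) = (p - 1)/(p + 2)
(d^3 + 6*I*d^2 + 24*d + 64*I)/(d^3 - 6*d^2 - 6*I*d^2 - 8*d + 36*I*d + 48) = (d^2 + 10*I*d - 16)/(d^2 - 2*d*(3 + I) + 12*I)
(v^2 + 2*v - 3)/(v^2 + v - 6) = (v - 1)/(v - 2)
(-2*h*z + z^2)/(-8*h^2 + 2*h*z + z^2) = z/(4*h + z)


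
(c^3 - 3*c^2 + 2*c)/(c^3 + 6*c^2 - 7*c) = (c - 2)/(c + 7)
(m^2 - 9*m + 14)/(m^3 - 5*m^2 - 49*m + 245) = (m - 2)/(m^2 + 2*m - 35)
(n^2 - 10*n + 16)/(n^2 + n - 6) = (n - 8)/(n + 3)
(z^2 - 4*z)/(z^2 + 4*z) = (z - 4)/(z + 4)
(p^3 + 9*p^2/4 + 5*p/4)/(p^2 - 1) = p*(4*p + 5)/(4*(p - 1))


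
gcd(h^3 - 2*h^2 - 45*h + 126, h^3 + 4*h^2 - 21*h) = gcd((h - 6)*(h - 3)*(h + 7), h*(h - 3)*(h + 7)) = h^2 + 4*h - 21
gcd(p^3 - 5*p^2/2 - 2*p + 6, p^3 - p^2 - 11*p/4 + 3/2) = p^2 - p/2 - 3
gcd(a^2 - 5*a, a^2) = a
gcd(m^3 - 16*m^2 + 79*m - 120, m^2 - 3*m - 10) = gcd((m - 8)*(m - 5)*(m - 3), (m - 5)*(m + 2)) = m - 5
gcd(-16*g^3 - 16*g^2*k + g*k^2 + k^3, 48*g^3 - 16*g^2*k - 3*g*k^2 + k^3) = 16*g^2 - k^2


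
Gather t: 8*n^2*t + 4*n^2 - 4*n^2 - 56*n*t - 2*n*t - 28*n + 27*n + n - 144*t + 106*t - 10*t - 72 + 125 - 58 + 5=t*(8*n^2 - 58*n - 48)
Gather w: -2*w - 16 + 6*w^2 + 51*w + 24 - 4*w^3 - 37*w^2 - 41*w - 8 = -4*w^3 - 31*w^2 + 8*w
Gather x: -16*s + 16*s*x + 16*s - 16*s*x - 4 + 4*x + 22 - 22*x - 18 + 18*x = 0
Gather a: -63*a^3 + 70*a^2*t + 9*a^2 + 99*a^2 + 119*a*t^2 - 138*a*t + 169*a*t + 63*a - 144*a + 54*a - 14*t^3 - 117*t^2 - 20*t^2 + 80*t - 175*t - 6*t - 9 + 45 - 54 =-63*a^3 + a^2*(70*t + 108) + a*(119*t^2 + 31*t - 27) - 14*t^3 - 137*t^2 - 101*t - 18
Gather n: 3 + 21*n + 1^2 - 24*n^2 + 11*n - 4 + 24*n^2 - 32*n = 0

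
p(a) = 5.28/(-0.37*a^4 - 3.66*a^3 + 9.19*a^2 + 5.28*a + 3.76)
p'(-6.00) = 0.00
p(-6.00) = 0.01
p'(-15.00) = -0.00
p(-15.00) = -0.00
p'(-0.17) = -0.98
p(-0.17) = 1.68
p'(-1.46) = 0.33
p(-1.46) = 0.21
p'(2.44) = 7.54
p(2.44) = 1.04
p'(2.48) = 16.40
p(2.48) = 1.49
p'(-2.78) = 0.04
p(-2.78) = 0.05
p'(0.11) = -1.91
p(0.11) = 1.19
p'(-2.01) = 0.12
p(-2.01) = 0.10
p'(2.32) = 1.91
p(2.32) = 0.58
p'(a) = 5.28*(1.48*a^3 + 10.98*a^2 - 18.38*a - 5.28)/(-0.37*a^4 - 3.66*a^3 + 9.19*a^2 + 5.28*a + 3.76)^2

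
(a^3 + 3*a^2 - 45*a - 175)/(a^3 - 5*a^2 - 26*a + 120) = (a^2 - 2*a - 35)/(a^2 - 10*a + 24)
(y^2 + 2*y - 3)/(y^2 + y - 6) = (y - 1)/(y - 2)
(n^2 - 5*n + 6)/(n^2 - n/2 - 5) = 2*(-n^2 + 5*n - 6)/(-2*n^2 + n + 10)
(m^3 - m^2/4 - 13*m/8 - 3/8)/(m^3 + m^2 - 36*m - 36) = (8*m^2 - 10*m - 3)/(8*(m^2 - 36))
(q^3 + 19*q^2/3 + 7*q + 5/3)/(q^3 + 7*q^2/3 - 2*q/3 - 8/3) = (3*q^3 + 19*q^2 + 21*q + 5)/(3*q^3 + 7*q^2 - 2*q - 8)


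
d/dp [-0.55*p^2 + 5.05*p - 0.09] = 5.05 - 1.1*p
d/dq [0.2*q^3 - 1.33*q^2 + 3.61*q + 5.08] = 0.6*q^2 - 2.66*q + 3.61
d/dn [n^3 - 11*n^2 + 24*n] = 3*n^2 - 22*n + 24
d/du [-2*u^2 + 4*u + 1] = 4 - 4*u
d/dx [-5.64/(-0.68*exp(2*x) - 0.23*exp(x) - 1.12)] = (-7.6704*exp(x) - 1.2972)*exp(x)/(0.68*exp(2*x) + 0.23*exp(x) + 1.12)^2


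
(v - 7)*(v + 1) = v^2 - 6*v - 7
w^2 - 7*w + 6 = (w - 6)*(w - 1)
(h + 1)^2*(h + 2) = h^3 + 4*h^2 + 5*h + 2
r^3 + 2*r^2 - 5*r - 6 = (r - 2)*(r + 1)*(r + 3)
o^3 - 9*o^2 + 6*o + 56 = (o - 7)*(o - 4)*(o + 2)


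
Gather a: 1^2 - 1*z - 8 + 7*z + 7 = 6*z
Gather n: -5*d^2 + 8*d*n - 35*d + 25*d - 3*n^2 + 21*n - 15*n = -5*d^2 - 10*d - 3*n^2 + n*(8*d + 6)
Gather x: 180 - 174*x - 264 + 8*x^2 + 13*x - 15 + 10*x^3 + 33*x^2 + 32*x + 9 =10*x^3 + 41*x^2 - 129*x - 90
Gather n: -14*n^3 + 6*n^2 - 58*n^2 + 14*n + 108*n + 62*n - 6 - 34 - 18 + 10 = -14*n^3 - 52*n^2 + 184*n - 48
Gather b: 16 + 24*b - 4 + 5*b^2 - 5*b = 5*b^2 + 19*b + 12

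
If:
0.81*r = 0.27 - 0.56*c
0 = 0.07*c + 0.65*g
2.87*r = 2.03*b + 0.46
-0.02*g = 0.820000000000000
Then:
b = -371.88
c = 380.71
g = -41.00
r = -262.88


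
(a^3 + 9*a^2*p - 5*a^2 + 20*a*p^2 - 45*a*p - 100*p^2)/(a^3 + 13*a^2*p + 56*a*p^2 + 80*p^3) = (a - 5)/(a + 4*p)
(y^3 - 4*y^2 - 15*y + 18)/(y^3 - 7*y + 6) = (y - 6)/(y - 2)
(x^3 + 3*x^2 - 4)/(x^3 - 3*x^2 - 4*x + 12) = (x^2 + x - 2)/(x^2 - 5*x + 6)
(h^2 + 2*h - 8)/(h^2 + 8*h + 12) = (h^2 + 2*h - 8)/(h^2 + 8*h + 12)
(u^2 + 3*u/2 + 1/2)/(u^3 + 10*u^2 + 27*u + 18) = (u + 1/2)/(u^2 + 9*u + 18)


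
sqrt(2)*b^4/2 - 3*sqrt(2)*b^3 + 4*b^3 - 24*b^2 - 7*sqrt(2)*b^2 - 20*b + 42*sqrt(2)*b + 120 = (b - 6)*(b - 2*sqrt(2))*(b + 5*sqrt(2))*(sqrt(2)*b/2 + 1)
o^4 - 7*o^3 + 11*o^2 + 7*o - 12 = (o - 4)*(o - 3)*(o - 1)*(o + 1)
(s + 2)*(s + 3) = s^2 + 5*s + 6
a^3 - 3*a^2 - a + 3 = (a - 3)*(a - 1)*(a + 1)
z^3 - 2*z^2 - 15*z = z*(z - 5)*(z + 3)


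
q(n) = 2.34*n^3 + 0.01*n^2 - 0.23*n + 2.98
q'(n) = 7.02*n^2 + 0.02*n - 0.23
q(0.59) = 3.33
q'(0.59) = 2.23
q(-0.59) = 2.64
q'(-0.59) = 2.20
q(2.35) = 32.86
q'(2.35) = 38.58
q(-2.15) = -19.74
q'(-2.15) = 32.18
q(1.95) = 19.92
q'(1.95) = 26.50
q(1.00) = 5.10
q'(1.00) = 6.81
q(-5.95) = -488.21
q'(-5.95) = 248.18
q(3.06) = 69.42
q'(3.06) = 65.56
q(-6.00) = -500.72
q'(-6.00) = 252.37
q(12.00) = 4045.18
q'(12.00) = 1010.89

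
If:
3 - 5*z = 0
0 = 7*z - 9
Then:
No Solution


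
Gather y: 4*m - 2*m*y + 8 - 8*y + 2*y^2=4*m + 2*y^2 + y*(-2*m - 8) + 8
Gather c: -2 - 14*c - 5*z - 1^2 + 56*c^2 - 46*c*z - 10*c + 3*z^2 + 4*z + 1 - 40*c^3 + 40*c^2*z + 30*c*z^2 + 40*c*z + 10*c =-40*c^3 + c^2*(40*z + 56) + c*(30*z^2 - 6*z - 14) + 3*z^2 - z - 2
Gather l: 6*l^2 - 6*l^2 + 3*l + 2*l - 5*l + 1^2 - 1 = 0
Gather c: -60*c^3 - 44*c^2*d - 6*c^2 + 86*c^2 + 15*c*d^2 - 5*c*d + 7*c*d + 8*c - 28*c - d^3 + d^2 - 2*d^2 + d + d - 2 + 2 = -60*c^3 + c^2*(80 - 44*d) + c*(15*d^2 + 2*d - 20) - d^3 - d^2 + 2*d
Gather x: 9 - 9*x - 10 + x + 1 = -8*x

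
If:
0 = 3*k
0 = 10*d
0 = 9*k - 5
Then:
No Solution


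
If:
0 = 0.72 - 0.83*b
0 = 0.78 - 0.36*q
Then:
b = 0.87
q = 2.17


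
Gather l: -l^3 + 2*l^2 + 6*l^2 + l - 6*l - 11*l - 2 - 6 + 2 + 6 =-l^3 + 8*l^2 - 16*l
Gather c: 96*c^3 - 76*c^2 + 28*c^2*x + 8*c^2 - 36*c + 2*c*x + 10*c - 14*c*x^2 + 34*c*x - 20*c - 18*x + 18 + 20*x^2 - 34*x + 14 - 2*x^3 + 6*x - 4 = 96*c^3 + c^2*(28*x - 68) + c*(-14*x^2 + 36*x - 46) - 2*x^3 + 20*x^2 - 46*x + 28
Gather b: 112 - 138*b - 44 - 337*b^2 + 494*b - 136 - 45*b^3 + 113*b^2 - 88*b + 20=-45*b^3 - 224*b^2 + 268*b - 48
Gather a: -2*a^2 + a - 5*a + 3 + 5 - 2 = -2*a^2 - 4*a + 6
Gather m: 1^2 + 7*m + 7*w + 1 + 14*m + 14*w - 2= 21*m + 21*w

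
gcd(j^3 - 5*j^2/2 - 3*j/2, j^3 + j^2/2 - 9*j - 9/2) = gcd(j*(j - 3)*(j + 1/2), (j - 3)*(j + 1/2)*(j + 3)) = j^2 - 5*j/2 - 3/2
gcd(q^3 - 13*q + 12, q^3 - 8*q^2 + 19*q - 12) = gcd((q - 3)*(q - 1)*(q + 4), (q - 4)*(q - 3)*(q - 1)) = q^2 - 4*q + 3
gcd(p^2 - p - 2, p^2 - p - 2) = p^2 - p - 2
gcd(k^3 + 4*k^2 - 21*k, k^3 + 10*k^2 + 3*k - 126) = k^2 + 4*k - 21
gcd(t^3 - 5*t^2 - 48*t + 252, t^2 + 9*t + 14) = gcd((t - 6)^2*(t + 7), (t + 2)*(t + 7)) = t + 7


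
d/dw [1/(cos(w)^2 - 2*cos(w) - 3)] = 2*(cos(w) - 1)*sin(w)/(sin(w)^2 + 2*cos(w) + 2)^2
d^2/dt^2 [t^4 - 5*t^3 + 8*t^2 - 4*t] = 12*t^2 - 30*t + 16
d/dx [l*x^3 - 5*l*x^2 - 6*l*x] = l*(3*x^2 - 10*x - 6)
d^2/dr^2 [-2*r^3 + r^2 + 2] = 2 - 12*r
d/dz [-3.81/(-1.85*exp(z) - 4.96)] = -7.0485*exp(z)/(1.85*exp(z) + 4.96)^2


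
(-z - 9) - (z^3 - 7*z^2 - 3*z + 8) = -z^3 + 7*z^2 + 2*z - 17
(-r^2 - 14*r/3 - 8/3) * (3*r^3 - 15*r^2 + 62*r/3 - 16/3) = -3*r^5 + r^4 + 124*r^3/3 - 460*r^2/9 - 272*r/9 + 128/9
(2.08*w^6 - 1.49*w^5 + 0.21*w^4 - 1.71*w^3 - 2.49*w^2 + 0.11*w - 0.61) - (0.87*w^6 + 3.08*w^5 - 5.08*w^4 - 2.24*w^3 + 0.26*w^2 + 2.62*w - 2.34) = 1.21*w^6 - 4.57*w^5 + 5.29*w^4 + 0.53*w^3 - 2.75*w^2 - 2.51*w + 1.73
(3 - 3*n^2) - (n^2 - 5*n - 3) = -4*n^2 + 5*n + 6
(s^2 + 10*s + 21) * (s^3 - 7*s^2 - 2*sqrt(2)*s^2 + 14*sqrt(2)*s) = s^5 - 2*sqrt(2)*s^4 + 3*s^4 - 49*s^3 - 6*sqrt(2)*s^3 - 147*s^2 + 98*sqrt(2)*s^2 + 294*sqrt(2)*s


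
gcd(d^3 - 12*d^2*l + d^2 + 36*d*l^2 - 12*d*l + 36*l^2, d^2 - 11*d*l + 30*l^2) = d - 6*l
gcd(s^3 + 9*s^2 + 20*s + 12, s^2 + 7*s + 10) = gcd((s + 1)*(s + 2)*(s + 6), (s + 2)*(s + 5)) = s + 2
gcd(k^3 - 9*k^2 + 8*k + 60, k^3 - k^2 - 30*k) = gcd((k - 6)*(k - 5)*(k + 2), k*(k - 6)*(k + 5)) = k - 6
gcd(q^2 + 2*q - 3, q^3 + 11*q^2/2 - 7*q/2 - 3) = q - 1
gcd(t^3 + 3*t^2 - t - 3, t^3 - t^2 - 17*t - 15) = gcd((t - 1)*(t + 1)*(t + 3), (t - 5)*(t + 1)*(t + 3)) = t^2 + 4*t + 3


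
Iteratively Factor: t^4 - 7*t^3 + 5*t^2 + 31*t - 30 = (t - 3)*(t^3 - 4*t^2 - 7*t + 10) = (t - 5)*(t - 3)*(t^2 + t - 2) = (t - 5)*(t - 3)*(t + 2)*(t - 1)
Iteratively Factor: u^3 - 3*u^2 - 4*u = (u + 1)*(u^2 - 4*u) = (u - 4)*(u + 1)*(u)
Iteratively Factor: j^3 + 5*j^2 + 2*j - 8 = (j + 2)*(j^2 + 3*j - 4) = (j + 2)*(j + 4)*(j - 1)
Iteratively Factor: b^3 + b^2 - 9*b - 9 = (b + 1)*(b^2 - 9) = (b - 3)*(b + 1)*(b + 3)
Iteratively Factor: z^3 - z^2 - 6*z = (z)*(z^2 - z - 6) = z*(z + 2)*(z - 3)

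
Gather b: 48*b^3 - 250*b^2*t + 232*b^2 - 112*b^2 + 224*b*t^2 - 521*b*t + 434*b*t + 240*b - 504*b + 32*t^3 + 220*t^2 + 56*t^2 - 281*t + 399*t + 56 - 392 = 48*b^3 + b^2*(120 - 250*t) + b*(224*t^2 - 87*t - 264) + 32*t^3 + 276*t^2 + 118*t - 336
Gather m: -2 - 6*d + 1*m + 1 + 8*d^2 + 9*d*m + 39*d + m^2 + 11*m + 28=8*d^2 + 33*d + m^2 + m*(9*d + 12) + 27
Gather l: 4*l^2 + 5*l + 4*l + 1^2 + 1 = 4*l^2 + 9*l + 2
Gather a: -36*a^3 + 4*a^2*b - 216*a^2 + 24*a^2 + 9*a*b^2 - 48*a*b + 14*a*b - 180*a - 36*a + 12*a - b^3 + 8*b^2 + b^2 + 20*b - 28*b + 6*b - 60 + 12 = -36*a^3 + a^2*(4*b - 192) + a*(9*b^2 - 34*b - 204) - b^3 + 9*b^2 - 2*b - 48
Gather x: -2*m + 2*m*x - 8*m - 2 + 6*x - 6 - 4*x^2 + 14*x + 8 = -10*m - 4*x^2 + x*(2*m + 20)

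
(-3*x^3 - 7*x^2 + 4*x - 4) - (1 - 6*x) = -3*x^3 - 7*x^2 + 10*x - 5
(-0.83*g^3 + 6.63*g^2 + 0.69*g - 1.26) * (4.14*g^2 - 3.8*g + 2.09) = -3.4362*g^5 + 30.6022*g^4 - 24.0721*g^3 + 6.0183*g^2 + 6.2301*g - 2.6334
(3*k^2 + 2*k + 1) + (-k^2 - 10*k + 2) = 2*k^2 - 8*k + 3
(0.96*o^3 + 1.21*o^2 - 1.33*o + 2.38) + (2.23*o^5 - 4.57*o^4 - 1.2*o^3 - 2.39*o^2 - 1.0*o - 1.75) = 2.23*o^5 - 4.57*o^4 - 0.24*o^3 - 1.18*o^2 - 2.33*o + 0.63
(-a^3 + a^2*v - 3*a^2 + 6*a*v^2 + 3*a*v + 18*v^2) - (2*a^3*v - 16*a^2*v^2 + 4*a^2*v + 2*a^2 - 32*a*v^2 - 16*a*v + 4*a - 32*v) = -2*a^3*v - a^3 + 16*a^2*v^2 - 3*a^2*v - 5*a^2 + 38*a*v^2 + 19*a*v - 4*a + 18*v^2 + 32*v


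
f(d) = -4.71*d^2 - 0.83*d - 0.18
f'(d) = -9.42*d - 0.83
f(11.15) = -594.99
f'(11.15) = -105.86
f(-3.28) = -48.13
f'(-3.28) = 30.07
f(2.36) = -28.37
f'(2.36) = -23.06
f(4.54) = -101.03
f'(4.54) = -43.60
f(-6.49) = -193.18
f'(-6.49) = 60.31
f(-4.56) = -94.33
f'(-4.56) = 42.13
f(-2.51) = -27.77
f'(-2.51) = 22.81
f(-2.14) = -19.97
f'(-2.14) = 19.33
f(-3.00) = -40.08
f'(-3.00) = 27.43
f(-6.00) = -164.76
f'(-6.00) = 55.69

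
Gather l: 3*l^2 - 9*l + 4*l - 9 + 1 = 3*l^2 - 5*l - 8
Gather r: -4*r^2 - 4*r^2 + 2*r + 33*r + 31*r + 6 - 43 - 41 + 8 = -8*r^2 + 66*r - 70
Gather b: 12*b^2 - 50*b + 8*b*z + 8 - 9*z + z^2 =12*b^2 + b*(8*z - 50) + z^2 - 9*z + 8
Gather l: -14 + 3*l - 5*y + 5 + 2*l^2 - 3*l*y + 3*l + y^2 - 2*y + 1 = 2*l^2 + l*(6 - 3*y) + y^2 - 7*y - 8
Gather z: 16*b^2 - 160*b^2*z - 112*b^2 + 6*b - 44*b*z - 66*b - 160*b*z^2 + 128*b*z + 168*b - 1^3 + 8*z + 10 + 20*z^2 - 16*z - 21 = -96*b^2 + 108*b + z^2*(20 - 160*b) + z*(-160*b^2 + 84*b - 8) - 12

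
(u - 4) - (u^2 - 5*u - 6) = -u^2 + 6*u + 2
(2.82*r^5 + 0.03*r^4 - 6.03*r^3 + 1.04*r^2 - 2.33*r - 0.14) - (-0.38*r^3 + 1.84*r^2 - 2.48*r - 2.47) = 2.82*r^5 + 0.03*r^4 - 5.65*r^3 - 0.8*r^2 + 0.15*r + 2.33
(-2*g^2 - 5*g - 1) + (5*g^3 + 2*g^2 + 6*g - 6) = 5*g^3 + g - 7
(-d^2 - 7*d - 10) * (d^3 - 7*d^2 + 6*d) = -d^5 + 33*d^3 + 28*d^2 - 60*d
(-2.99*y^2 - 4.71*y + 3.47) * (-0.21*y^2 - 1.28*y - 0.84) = 0.6279*y^4 + 4.8163*y^3 + 7.8117*y^2 - 0.4852*y - 2.9148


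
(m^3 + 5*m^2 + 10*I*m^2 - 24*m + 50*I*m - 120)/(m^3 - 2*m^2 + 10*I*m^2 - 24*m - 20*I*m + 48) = (m + 5)/(m - 2)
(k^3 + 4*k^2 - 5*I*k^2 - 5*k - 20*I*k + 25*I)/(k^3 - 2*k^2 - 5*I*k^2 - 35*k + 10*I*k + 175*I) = (k - 1)/(k - 7)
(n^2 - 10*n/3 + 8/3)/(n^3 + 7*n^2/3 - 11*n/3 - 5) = (3*n^2 - 10*n + 8)/(3*n^3 + 7*n^2 - 11*n - 15)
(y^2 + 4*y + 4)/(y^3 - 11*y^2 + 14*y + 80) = (y + 2)/(y^2 - 13*y + 40)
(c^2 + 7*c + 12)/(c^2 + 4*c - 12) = (c^2 + 7*c + 12)/(c^2 + 4*c - 12)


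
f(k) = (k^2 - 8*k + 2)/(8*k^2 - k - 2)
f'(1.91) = 0.28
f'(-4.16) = 0.06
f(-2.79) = 0.51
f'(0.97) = 2.04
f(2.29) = -0.29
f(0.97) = -1.06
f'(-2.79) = 0.15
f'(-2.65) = 0.17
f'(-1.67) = 0.53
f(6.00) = -0.04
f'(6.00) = 0.03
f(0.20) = -0.23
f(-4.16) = 0.37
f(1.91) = -0.38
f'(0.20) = 3.77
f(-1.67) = 0.83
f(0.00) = -1.00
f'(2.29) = 0.19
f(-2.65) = 0.53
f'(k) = (1 - 16*k)*(k^2 - 8*k + 2)/(8*k^2 - k - 2)^2 + (2*k - 8)/(8*k^2 - k - 2) = 9*(7*k^2 - 4*k + 2)/(64*k^4 - 16*k^3 - 31*k^2 + 4*k + 4)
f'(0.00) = 4.50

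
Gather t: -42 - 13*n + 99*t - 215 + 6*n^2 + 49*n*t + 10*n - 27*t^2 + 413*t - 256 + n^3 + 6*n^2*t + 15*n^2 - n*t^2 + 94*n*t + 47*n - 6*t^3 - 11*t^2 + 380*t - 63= n^3 + 21*n^2 + 44*n - 6*t^3 + t^2*(-n - 38) + t*(6*n^2 + 143*n + 892) - 576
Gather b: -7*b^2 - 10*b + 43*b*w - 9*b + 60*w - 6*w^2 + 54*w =-7*b^2 + b*(43*w - 19) - 6*w^2 + 114*w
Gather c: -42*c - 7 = -42*c - 7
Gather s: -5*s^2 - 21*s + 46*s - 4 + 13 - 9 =-5*s^2 + 25*s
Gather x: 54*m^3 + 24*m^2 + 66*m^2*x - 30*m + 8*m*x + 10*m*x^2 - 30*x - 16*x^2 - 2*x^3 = 54*m^3 + 24*m^2 - 30*m - 2*x^3 + x^2*(10*m - 16) + x*(66*m^2 + 8*m - 30)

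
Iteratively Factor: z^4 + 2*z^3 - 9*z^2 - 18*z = (z)*(z^3 + 2*z^2 - 9*z - 18) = z*(z - 3)*(z^2 + 5*z + 6) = z*(z - 3)*(z + 3)*(z + 2)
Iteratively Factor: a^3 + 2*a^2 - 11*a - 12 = (a + 1)*(a^2 + a - 12) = (a - 3)*(a + 1)*(a + 4)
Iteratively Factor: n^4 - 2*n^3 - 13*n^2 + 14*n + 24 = (n + 1)*(n^3 - 3*n^2 - 10*n + 24) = (n - 4)*(n + 1)*(n^2 + n - 6) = (n - 4)*(n + 1)*(n + 3)*(n - 2)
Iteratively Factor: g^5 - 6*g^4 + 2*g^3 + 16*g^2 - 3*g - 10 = (g + 1)*(g^4 - 7*g^3 + 9*g^2 + 7*g - 10) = (g - 5)*(g + 1)*(g^3 - 2*g^2 - g + 2) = (g - 5)*(g - 1)*(g + 1)*(g^2 - g - 2) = (g - 5)*(g - 1)*(g + 1)^2*(g - 2)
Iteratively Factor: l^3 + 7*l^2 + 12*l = (l)*(l^2 + 7*l + 12) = l*(l + 4)*(l + 3)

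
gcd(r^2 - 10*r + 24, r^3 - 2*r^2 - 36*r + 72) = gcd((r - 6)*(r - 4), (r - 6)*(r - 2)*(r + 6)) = r - 6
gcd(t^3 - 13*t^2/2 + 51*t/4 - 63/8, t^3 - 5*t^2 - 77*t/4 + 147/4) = t - 3/2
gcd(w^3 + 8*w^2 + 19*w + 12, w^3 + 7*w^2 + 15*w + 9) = w^2 + 4*w + 3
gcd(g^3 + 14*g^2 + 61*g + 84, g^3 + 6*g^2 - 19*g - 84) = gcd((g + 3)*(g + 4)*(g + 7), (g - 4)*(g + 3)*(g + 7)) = g^2 + 10*g + 21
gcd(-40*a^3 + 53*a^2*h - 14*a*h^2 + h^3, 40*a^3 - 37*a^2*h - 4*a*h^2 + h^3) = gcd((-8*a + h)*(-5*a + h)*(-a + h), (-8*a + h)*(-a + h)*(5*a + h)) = 8*a^2 - 9*a*h + h^2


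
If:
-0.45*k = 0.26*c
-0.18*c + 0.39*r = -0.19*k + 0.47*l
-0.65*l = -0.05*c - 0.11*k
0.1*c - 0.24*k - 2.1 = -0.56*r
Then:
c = 3.28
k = -1.89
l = -0.07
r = 2.35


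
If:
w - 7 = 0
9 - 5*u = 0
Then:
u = 9/5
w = 7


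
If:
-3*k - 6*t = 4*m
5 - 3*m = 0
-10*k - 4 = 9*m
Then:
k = -19/10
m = 5/3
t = -29/180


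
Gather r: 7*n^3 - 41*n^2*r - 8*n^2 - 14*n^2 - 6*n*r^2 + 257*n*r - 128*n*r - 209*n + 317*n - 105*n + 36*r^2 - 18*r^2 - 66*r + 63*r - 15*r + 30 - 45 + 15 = 7*n^3 - 22*n^2 + 3*n + r^2*(18 - 6*n) + r*(-41*n^2 + 129*n - 18)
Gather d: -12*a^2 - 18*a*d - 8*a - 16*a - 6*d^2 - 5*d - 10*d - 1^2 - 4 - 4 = -12*a^2 - 24*a - 6*d^2 + d*(-18*a - 15) - 9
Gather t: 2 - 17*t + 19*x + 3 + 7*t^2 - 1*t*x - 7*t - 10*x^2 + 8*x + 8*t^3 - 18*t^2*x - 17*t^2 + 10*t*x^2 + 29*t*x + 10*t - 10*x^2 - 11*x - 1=8*t^3 + t^2*(-18*x - 10) + t*(10*x^2 + 28*x - 14) - 20*x^2 + 16*x + 4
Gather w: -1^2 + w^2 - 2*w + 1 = w^2 - 2*w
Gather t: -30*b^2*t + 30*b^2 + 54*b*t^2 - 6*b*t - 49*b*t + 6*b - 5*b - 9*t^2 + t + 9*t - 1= 30*b^2 + b + t^2*(54*b - 9) + t*(-30*b^2 - 55*b + 10) - 1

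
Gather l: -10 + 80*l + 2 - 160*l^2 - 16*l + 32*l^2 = -128*l^2 + 64*l - 8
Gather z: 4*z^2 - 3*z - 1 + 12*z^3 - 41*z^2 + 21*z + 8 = 12*z^3 - 37*z^2 + 18*z + 7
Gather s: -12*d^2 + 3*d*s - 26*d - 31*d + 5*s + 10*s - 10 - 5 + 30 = -12*d^2 - 57*d + s*(3*d + 15) + 15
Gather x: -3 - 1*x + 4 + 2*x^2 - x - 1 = 2*x^2 - 2*x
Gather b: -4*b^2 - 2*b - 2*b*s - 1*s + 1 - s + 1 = -4*b^2 + b*(-2*s - 2) - 2*s + 2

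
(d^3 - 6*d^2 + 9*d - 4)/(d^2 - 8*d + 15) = (d^3 - 6*d^2 + 9*d - 4)/(d^2 - 8*d + 15)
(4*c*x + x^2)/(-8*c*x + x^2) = (4*c + x)/(-8*c + x)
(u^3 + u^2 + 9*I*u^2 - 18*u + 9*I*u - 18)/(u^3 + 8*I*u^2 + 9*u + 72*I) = (u^2 + u*(1 + 6*I) + 6*I)/(u^2 + 5*I*u + 24)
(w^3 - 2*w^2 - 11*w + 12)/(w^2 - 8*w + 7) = (w^2 - w - 12)/(w - 7)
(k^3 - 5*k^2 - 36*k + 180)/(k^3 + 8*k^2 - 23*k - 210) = (k - 6)/(k + 7)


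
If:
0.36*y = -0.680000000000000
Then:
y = -1.89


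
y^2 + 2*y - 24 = (y - 4)*(y + 6)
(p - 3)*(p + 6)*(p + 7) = p^3 + 10*p^2 + 3*p - 126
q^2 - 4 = (q - 2)*(q + 2)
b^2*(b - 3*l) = b^3 - 3*b^2*l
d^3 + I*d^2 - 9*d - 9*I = (d - 3)*(d + 3)*(d + I)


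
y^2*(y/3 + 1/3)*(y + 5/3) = y^4/3 + 8*y^3/9 + 5*y^2/9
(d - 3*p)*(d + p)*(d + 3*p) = d^3 + d^2*p - 9*d*p^2 - 9*p^3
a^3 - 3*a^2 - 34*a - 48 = (a - 8)*(a + 2)*(a + 3)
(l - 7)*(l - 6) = l^2 - 13*l + 42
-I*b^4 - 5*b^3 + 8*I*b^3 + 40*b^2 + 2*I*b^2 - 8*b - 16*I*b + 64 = (b - 8)*(b - 4*I)*(b - 2*I)*(-I*b + 1)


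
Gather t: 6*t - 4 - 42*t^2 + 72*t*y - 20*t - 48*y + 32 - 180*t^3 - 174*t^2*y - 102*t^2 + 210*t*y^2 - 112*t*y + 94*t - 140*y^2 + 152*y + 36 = -180*t^3 + t^2*(-174*y - 144) + t*(210*y^2 - 40*y + 80) - 140*y^2 + 104*y + 64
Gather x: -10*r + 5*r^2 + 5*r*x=5*r^2 + 5*r*x - 10*r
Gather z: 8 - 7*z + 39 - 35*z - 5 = 42 - 42*z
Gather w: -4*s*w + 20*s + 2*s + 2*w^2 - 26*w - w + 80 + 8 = 22*s + 2*w^2 + w*(-4*s - 27) + 88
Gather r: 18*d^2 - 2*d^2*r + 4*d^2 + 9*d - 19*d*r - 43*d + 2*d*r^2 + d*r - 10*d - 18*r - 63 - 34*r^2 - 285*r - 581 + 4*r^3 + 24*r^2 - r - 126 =22*d^2 - 44*d + 4*r^3 + r^2*(2*d - 10) + r*(-2*d^2 - 18*d - 304) - 770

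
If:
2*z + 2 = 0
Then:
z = -1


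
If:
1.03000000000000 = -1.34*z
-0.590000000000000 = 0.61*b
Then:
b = -0.97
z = -0.77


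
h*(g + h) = g*h + h^2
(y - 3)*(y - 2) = y^2 - 5*y + 6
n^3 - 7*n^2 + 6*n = n*(n - 6)*(n - 1)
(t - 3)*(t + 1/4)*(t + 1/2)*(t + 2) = t^4 - t^3/4 - 53*t^2/8 - 37*t/8 - 3/4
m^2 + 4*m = m*(m + 4)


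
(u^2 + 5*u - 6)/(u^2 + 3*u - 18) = (u - 1)/(u - 3)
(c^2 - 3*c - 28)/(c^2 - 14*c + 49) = (c + 4)/(c - 7)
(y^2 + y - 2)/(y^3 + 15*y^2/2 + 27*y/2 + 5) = 2*(y - 1)/(2*y^2 + 11*y + 5)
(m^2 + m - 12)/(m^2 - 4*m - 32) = (m - 3)/(m - 8)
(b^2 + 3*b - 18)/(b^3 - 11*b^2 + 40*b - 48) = (b + 6)/(b^2 - 8*b + 16)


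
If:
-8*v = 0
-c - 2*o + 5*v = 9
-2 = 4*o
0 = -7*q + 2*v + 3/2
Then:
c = -8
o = -1/2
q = 3/14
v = 0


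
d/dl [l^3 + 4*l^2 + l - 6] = 3*l^2 + 8*l + 1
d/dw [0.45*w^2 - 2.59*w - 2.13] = 0.9*w - 2.59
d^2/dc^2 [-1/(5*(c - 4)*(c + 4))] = 2*(-3*c^2 - 16)/(5*(c^6 - 48*c^4 + 768*c^2 - 4096))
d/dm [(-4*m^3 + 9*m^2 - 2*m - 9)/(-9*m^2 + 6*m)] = 2*(6*m^4 - 8*m^3 + 6*m^2 - 27*m + 9)/(3*m^2*(9*m^2 - 12*m + 4))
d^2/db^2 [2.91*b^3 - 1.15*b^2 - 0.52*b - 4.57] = 17.46*b - 2.3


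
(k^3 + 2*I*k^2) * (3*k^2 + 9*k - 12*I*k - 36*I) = 3*k^5 + 9*k^4 - 6*I*k^4 + 24*k^3 - 18*I*k^3 + 72*k^2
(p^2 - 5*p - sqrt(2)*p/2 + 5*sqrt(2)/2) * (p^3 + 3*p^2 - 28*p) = p^5 - 2*p^4 - sqrt(2)*p^4/2 - 43*p^3 + sqrt(2)*p^3 + 43*sqrt(2)*p^2/2 + 140*p^2 - 70*sqrt(2)*p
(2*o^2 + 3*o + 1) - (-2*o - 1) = 2*o^2 + 5*o + 2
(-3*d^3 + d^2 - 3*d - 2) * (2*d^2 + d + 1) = -6*d^5 - d^4 - 8*d^3 - 6*d^2 - 5*d - 2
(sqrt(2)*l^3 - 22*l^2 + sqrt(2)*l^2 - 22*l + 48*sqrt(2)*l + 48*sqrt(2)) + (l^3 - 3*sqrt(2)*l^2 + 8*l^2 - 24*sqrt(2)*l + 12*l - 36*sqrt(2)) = l^3 + sqrt(2)*l^3 - 14*l^2 - 2*sqrt(2)*l^2 - 10*l + 24*sqrt(2)*l + 12*sqrt(2)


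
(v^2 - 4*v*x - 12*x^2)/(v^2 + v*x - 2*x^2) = (-v + 6*x)/(-v + x)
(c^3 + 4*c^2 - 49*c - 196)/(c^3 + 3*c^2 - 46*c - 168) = (c + 7)/(c + 6)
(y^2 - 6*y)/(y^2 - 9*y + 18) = y/(y - 3)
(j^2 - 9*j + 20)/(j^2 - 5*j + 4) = (j - 5)/(j - 1)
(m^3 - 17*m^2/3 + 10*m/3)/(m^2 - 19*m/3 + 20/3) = m*(3*m - 2)/(3*m - 4)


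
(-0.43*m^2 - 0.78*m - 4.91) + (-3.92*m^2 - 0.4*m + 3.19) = -4.35*m^2 - 1.18*m - 1.72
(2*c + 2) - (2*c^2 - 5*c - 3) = -2*c^2 + 7*c + 5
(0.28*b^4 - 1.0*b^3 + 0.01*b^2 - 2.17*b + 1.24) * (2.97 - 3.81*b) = -1.0668*b^5 + 4.6416*b^4 - 3.0081*b^3 + 8.2974*b^2 - 11.1693*b + 3.6828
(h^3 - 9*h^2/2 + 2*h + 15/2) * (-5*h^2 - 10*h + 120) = -5*h^5 + 25*h^4/2 + 155*h^3 - 1195*h^2/2 + 165*h + 900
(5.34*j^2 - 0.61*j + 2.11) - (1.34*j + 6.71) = 5.34*j^2 - 1.95*j - 4.6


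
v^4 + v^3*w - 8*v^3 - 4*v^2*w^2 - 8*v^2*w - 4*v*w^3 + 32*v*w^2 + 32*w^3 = (v - 8)*(v - 2*w)*(v + w)*(v + 2*w)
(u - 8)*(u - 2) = u^2 - 10*u + 16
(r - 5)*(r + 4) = r^2 - r - 20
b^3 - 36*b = b*(b - 6)*(b + 6)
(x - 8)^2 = x^2 - 16*x + 64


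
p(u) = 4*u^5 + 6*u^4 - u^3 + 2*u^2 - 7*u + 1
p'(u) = 20*u^4 + 24*u^3 - 3*u^2 + 4*u - 7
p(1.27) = 22.11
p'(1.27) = 94.43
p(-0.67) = 7.56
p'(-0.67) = -14.21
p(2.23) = 353.21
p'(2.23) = 747.75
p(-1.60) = 18.79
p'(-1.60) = 11.69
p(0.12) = 0.19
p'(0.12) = -6.52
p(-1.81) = 12.84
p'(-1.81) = 48.27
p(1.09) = 9.08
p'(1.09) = 53.11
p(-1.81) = 12.84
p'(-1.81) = 48.27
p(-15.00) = -2729819.00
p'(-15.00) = 930758.00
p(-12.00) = -868811.00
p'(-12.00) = 372761.00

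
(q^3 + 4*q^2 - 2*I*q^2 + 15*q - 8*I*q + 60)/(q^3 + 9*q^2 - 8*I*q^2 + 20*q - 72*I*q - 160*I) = (q^2 - 2*I*q + 15)/(q^2 + q*(5 - 8*I) - 40*I)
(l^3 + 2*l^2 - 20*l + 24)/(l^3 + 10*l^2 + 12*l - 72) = (l - 2)/(l + 6)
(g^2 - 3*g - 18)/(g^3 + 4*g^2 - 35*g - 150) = (g + 3)/(g^2 + 10*g + 25)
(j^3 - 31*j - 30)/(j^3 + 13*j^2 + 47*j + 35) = (j - 6)/(j + 7)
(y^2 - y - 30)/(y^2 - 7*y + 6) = (y + 5)/(y - 1)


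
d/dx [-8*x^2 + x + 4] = 1 - 16*x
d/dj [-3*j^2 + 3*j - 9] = 3 - 6*j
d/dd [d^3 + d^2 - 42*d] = 3*d^2 + 2*d - 42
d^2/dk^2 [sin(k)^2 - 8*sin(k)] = 8*sin(k) + 2*cos(2*k)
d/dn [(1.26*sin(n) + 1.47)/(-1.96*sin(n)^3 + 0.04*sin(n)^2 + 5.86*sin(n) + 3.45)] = (4.9392*sin(n)^3 + 8.5932*sin(n)^2 - 0.1176*sin(n) - 4.2672)*cos(n)/(3.8416*sin(n)^6 - 0.1568*sin(n)^5 - 22.9696*sin(n)^4 - 13.0552*sin(n)^3 + 34.6156*sin(n)^2 + 40.434*sin(n) + 11.9025)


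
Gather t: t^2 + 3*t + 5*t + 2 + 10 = t^2 + 8*t + 12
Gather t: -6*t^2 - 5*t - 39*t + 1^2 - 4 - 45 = -6*t^2 - 44*t - 48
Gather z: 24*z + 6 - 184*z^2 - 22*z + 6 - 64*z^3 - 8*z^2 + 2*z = -64*z^3 - 192*z^2 + 4*z + 12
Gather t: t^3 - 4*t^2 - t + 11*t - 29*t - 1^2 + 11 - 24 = t^3 - 4*t^2 - 19*t - 14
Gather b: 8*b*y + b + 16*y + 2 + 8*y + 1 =b*(8*y + 1) + 24*y + 3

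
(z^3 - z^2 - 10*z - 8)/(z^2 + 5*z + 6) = (z^2 - 3*z - 4)/(z + 3)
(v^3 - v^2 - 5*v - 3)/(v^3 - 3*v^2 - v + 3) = (v + 1)/(v - 1)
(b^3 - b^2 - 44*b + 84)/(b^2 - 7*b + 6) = (b^2 + 5*b - 14)/(b - 1)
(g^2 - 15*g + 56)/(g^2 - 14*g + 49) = (g - 8)/(g - 7)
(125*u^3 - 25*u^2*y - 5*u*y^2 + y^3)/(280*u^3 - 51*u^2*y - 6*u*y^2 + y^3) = (-25*u^2 + y^2)/(-56*u^2 - u*y + y^2)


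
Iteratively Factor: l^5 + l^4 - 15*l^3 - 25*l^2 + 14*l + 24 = (l + 2)*(l^4 - l^3 - 13*l^2 + l + 12) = (l - 1)*(l + 2)*(l^3 - 13*l - 12) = (l - 1)*(l + 2)*(l + 3)*(l^2 - 3*l - 4) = (l - 1)*(l + 1)*(l + 2)*(l + 3)*(l - 4)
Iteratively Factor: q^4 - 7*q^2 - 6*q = (q)*(q^3 - 7*q - 6) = q*(q - 3)*(q^2 + 3*q + 2) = q*(q - 3)*(q + 1)*(q + 2)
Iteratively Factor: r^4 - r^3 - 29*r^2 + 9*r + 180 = (r - 5)*(r^3 + 4*r^2 - 9*r - 36) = (r - 5)*(r + 3)*(r^2 + r - 12) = (r - 5)*(r + 3)*(r + 4)*(r - 3)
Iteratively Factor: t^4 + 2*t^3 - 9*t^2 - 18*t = (t + 2)*(t^3 - 9*t) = (t - 3)*(t + 2)*(t^2 + 3*t) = (t - 3)*(t + 2)*(t + 3)*(t)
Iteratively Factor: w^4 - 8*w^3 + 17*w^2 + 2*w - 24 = (w - 2)*(w^3 - 6*w^2 + 5*w + 12) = (w - 3)*(w - 2)*(w^2 - 3*w - 4) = (w - 4)*(w - 3)*(w - 2)*(w + 1)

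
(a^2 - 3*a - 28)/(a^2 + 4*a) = (a - 7)/a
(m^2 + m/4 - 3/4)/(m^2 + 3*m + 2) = (m - 3/4)/(m + 2)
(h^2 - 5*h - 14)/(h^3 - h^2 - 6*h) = (h - 7)/(h*(h - 3))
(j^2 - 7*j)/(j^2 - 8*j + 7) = j/(j - 1)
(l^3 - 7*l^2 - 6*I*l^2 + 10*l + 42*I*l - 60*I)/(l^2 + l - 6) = (l^2 - l*(5 + 6*I) + 30*I)/(l + 3)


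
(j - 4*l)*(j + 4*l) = j^2 - 16*l^2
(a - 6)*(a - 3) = a^2 - 9*a + 18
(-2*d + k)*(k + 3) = -2*d*k - 6*d + k^2 + 3*k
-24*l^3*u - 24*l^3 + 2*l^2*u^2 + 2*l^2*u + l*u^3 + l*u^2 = (-4*l + u)*(6*l + u)*(l*u + l)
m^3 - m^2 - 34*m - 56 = (m - 7)*(m + 2)*(m + 4)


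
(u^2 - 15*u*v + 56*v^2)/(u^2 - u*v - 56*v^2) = (u - 7*v)/(u + 7*v)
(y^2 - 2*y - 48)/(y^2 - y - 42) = (y - 8)/(y - 7)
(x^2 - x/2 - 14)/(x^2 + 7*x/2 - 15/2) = (2*x^2 - x - 28)/(2*x^2 + 7*x - 15)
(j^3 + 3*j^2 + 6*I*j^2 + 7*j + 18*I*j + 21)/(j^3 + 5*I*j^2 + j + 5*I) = (j^2 + j*(3 + 7*I) + 21*I)/(j^2 + 6*I*j - 5)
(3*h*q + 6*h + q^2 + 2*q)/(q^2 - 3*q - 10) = (3*h + q)/(q - 5)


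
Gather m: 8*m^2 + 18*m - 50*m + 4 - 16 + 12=8*m^2 - 32*m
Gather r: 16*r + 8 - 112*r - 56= -96*r - 48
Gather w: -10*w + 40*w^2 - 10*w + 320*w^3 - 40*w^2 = 320*w^3 - 20*w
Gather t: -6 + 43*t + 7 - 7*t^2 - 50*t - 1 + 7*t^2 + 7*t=0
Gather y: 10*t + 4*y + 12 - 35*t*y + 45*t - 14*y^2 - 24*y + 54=55*t - 14*y^2 + y*(-35*t - 20) + 66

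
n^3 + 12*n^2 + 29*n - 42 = (n - 1)*(n + 6)*(n + 7)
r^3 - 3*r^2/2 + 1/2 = (r - 1)^2*(r + 1/2)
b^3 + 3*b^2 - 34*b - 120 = (b - 6)*(b + 4)*(b + 5)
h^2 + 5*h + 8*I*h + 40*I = (h + 5)*(h + 8*I)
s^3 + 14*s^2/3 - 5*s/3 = s*(s - 1/3)*(s + 5)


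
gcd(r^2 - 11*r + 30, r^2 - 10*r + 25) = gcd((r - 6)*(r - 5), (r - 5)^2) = r - 5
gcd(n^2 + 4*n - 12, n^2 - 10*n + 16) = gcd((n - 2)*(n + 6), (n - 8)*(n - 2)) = n - 2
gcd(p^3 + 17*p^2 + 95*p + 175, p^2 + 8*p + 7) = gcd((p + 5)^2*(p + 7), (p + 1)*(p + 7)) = p + 7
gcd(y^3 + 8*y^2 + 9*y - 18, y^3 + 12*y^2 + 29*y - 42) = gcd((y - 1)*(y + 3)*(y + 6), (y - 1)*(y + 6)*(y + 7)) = y^2 + 5*y - 6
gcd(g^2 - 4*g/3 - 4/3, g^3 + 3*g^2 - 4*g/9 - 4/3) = g + 2/3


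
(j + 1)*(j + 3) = j^2 + 4*j + 3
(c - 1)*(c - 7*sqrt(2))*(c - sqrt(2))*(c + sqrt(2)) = c^4 - 7*sqrt(2)*c^3 - c^3 - 2*c^2 + 7*sqrt(2)*c^2 + 2*c + 14*sqrt(2)*c - 14*sqrt(2)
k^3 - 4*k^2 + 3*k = k*(k - 3)*(k - 1)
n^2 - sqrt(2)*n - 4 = (n - 2*sqrt(2))*(n + sqrt(2))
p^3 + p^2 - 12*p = p*(p - 3)*(p + 4)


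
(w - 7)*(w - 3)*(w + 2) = w^3 - 8*w^2 + w + 42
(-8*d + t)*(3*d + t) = -24*d^2 - 5*d*t + t^2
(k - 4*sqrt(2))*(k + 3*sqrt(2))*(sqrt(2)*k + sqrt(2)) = sqrt(2)*k^3 - 2*k^2 + sqrt(2)*k^2 - 24*sqrt(2)*k - 2*k - 24*sqrt(2)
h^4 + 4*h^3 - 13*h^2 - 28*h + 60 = (h - 2)^2*(h + 3)*(h + 5)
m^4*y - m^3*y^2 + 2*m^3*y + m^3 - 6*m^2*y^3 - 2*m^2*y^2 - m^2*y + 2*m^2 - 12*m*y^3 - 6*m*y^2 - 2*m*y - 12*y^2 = (m + 2)*(m - 3*y)*(m + 2*y)*(m*y + 1)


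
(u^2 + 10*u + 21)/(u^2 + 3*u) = (u + 7)/u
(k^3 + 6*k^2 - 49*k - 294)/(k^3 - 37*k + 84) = (k^2 - k - 42)/(k^2 - 7*k + 12)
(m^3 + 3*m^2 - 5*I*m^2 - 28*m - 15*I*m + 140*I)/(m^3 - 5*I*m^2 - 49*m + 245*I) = (m - 4)/(m - 7)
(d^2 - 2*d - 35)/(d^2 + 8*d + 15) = (d - 7)/(d + 3)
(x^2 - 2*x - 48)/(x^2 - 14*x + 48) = (x + 6)/(x - 6)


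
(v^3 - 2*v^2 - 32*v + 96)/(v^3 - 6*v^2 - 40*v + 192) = (v - 4)/(v - 8)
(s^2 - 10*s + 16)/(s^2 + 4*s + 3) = (s^2 - 10*s + 16)/(s^2 + 4*s + 3)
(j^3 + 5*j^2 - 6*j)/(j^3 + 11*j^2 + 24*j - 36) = j/(j + 6)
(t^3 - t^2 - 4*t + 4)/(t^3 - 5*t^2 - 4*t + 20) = (t - 1)/(t - 5)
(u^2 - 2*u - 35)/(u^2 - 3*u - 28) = (u + 5)/(u + 4)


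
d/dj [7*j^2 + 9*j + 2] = 14*j + 9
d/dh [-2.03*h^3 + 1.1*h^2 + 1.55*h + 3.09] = -6.09*h^2 + 2.2*h + 1.55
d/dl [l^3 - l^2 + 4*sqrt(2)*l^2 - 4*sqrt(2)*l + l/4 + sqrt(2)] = 3*l^2 - 2*l + 8*sqrt(2)*l - 4*sqrt(2) + 1/4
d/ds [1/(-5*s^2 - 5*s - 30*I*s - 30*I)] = (2*s + 1 + 6*I)/(5*(s^2 + s + 6*I*s + 6*I)^2)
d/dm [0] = 0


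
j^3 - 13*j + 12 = (j - 3)*(j - 1)*(j + 4)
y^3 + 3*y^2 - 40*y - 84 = (y - 6)*(y + 2)*(y + 7)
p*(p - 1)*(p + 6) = p^3 + 5*p^2 - 6*p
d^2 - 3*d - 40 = (d - 8)*(d + 5)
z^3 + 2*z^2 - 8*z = z*(z - 2)*(z + 4)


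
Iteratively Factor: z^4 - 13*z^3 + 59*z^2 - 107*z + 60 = (z - 5)*(z^3 - 8*z^2 + 19*z - 12) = (z - 5)*(z - 3)*(z^2 - 5*z + 4) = (z - 5)*(z - 3)*(z - 1)*(z - 4)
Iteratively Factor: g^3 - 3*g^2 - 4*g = (g + 1)*(g^2 - 4*g) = g*(g + 1)*(g - 4)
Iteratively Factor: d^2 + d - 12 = (d - 3)*(d + 4)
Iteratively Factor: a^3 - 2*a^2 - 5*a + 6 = (a + 2)*(a^2 - 4*a + 3) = (a - 1)*(a + 2)*(a - 3)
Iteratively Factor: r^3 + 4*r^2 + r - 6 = (r + 2)*(r^2 + 2*r - 3) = (r + 2)*(r + 3)*(r - 1)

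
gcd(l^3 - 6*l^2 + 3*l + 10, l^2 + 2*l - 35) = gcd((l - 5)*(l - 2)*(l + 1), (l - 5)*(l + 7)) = l - 5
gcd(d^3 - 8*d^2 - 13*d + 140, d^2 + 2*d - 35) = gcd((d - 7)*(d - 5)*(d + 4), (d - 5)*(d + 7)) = d - 5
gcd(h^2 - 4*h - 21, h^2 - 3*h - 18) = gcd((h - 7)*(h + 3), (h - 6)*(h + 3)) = h + 3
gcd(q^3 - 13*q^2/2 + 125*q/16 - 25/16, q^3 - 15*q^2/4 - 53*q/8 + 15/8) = q^2 - 21*q/4 + 5/4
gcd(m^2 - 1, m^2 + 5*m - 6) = m - 1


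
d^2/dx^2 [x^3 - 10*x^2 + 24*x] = 6*x - 20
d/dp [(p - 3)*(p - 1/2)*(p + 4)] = 3*p^2 + p - 25/2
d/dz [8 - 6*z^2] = -12*z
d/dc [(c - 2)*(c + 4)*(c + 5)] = 3*c^2 + 14*c + 2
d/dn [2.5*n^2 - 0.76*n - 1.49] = 5.0*n - 0.76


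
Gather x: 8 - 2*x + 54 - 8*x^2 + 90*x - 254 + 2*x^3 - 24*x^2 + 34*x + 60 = 2*x^3 - 32*x^2 + 122*x - 132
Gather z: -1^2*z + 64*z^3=64*z^3 - z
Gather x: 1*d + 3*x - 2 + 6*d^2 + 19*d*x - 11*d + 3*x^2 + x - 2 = 6*d^2 - 10*d + 3*x^2 + x*(19*d + 4) - 4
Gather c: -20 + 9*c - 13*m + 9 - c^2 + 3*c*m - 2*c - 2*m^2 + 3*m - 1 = -c^2 + c*(3*m + 7) - 2*m^2 - 10*m - 12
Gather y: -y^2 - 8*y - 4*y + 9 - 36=-y^2 - 12*y - 27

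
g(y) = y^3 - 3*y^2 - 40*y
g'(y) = 3*y^2 - 6*y - 40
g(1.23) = -51.88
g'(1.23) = -42.84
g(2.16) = -90.32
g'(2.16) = -38.96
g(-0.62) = 23.41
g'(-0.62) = -35.13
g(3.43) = -132.14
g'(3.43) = -25.29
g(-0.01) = 0.40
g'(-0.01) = -39.94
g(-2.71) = 66.47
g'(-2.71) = -1.71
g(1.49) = -62.95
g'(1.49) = -42.28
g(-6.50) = -141.38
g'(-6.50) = 125.75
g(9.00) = 126.00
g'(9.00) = 149.00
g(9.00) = 126.00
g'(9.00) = 149.00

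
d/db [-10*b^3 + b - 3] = 1 - 30*b^2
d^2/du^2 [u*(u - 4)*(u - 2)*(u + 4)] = 12*u^2 - 12*u - 32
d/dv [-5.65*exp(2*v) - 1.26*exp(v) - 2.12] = (-11.3*exp(v) - 1.26)*exp(v)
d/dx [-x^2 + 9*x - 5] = 9 - 2*x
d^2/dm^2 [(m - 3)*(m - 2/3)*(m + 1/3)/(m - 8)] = 2*(9*m^3 - 216*m^2 + 1728*m - 1858)/(9*(m^3 - 24*m^2 + 192*m - 512))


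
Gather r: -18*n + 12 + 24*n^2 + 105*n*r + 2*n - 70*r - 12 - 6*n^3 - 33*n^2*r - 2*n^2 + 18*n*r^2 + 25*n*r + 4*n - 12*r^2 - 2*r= -6*n^3 + 22*n^2 - 12*n + r^2*(18*n - 12) + r*(-33*n^2 + 130*n - 72)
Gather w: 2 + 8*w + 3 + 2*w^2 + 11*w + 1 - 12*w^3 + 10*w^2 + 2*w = -12*w^3 + 12*w^2 + 21*w + 6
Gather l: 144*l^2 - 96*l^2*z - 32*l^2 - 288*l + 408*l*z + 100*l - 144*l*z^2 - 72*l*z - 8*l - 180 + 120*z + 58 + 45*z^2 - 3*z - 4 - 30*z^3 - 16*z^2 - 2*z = l^2*(112 - 96*z) + l*(-144*z^2 + 336*z - 196) - 30*z^3 + 29*z^2 + 115*z - 126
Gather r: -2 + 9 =7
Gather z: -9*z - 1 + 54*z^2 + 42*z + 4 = 54*z^2 + 33*z + 3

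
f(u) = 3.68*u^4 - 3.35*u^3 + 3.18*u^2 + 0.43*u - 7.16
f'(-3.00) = -506.54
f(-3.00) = 408.70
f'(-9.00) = -11601.74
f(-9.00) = 26833.18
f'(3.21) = 404.17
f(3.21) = 306.90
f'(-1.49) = -80.05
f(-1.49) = 28.48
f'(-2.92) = -470.32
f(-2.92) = 369.64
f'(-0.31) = -2.95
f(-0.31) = -6.85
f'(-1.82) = -133.18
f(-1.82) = 63.16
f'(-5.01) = -2134.75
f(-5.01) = 2810.23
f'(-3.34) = -681.39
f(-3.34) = 609.67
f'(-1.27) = -54.01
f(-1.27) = 13.86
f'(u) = 14.72*u^3 - 10.05*u^2 + 6.36*u + 0.43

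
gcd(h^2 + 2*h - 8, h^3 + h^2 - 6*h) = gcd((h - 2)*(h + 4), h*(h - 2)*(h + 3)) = h - 2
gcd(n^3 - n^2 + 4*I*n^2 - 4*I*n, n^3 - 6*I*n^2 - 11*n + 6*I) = 1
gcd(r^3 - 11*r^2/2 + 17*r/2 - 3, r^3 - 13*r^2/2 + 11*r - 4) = r^2 - 5*r/2 + 1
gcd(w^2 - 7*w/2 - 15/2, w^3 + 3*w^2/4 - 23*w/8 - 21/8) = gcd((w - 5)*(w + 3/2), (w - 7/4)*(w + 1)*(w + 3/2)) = w + 3/2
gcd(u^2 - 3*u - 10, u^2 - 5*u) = u - 5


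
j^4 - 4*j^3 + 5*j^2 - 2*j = j*(j - 2)*(j - 1)^2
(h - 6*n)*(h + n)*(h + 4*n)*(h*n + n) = h^4*n - h^3*n^2 + h^3*n - 26*h^2*n^3 - h^2*n^2 - 24*h*n^4 - 26*h*n^3 - 24*n^4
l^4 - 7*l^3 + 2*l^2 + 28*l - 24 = (l - 6)*(l - 2)*(l - 1)*(l + 2)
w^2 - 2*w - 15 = (w - 5)*(w + 3)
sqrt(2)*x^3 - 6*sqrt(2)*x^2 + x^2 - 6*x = x*(x - 6)*(sqrt(2)*x + 1)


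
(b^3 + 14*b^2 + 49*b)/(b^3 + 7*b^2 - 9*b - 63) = b*(b + 7)/(b^2 - 9)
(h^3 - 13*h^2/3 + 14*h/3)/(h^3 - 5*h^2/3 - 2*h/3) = (3*h - 7)/(3*h + 1)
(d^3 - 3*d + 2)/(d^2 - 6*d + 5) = (d^2 + d - 2)/(d - 5)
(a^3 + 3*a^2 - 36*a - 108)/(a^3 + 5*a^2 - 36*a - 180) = (a + 3)/(a + 5)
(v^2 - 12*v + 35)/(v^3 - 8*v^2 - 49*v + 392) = (v - 5)/(v^2 - v - 56)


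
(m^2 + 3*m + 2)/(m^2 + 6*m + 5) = (m + 2)/(m + 5)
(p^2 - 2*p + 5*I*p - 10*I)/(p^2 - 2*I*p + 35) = (p - 2)/(p - 7*I)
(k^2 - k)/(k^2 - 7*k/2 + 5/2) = 2*k/(2*k - 5)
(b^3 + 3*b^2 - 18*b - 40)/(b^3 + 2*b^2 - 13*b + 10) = (b^2 - 2*b - 8)/(b^2 - 3*b + 2)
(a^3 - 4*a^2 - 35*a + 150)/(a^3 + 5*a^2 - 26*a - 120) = (a - 5)/(a + 4)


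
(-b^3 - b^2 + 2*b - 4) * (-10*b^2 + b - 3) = 10*b^5 + 9*b^4 - 18*b^3 + 45*b^2 - 10*b + 12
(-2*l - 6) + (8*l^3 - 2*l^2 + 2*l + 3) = 8*l^3 - 2*l^2 - 3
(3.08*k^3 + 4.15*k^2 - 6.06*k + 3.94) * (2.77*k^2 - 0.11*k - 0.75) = 8.5316*k^5 + 11.1567*k^4 - 19.5527*k^3 + 8.4679*k^2 + 4.1116*k - 2.955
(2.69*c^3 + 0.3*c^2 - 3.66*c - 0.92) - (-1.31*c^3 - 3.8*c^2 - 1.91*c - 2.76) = 4.0*c^3 + 4.1*c^2 - 1.75*c + 1.84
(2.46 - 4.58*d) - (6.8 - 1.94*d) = -2.64*d - 4.34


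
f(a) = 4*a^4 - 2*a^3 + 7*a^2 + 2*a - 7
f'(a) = 16*a^3 - 6*a^2 + 14*a + 2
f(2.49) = 164.27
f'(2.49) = 246.67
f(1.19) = 9.94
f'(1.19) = 37.13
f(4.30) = 1339.54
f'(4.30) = 1223.37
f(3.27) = 461.81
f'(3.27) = 543.08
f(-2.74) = 306.67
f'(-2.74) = -410.54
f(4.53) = 1644.22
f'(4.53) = 1429.65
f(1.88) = 58.18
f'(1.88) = 113.43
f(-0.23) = -7.05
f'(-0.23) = -1.73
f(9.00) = 25364.00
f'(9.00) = 11306.00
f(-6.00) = 5849.00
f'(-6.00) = -3754.00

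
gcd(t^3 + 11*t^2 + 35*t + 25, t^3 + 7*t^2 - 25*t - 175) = t + 5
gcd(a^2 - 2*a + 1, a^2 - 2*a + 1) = a^2 - 2*a + 1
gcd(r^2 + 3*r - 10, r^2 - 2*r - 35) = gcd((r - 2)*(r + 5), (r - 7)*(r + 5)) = r + 5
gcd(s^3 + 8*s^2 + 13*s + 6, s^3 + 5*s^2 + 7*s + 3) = s^2 + 2*s + 1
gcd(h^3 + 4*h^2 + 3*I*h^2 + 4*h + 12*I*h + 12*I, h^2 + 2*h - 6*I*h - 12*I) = h + 2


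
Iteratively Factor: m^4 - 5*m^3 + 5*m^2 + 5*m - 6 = (m - 2)*(m^3 - 3*m^2 - m + 3) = (m - 3)*(m - 2)*(m^2 - 1) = (m - 3)*(m - 2)*(m - 1)*(m + 1)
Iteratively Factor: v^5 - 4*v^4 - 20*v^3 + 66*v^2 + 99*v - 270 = (v - 2)*(v^4 - 2*v^3 - 24*v^2 + 18*v + 135) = (v - 2)*(v + 3)*(v^3 - 5*v^2 - 9*v + 45) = (v - 2)*(v + 3)^2*(v^2 - 8*v + 15) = (v - 3)*(v - 2)*(v + 3)^2*(v - 5)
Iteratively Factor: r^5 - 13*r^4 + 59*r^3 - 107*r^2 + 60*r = (r - 5)*(r^4 - 8*r^3 + 19*r^2 - 12*r) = (r - 5)*(r - 3)*(r^3 - 5*r^2 + 4*r) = (r - 5)*(r - 4)*(r - 3)*(r^2 - r) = r*(r - 5)*(r - 4)*(r - 3)*(r - 1)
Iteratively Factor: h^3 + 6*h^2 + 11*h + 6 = (h + 3)*(h^2 + 3*h + 2) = (h + 2)*(h + 3)*(h + 1)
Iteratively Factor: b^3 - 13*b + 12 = (b + 4)*(b^2 - 4*b + 3) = (b - 1)*(b + 4)*(b - 3)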